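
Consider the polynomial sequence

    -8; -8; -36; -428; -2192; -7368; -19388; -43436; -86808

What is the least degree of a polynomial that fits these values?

5

D1: 0, -28, -392, -1764, -5176, -12020, -24048, -43372
D2: -28, -364, -1372, -3412, -6844, -12028, -19324
D3: -336, -1008, -2040, -3432, -5184, -7296
D4: -672, -1032, -1392, -1752, -2112
D5: -360, -360, -360, -360
The fifth differences are constant, so the polynomial has degree 5.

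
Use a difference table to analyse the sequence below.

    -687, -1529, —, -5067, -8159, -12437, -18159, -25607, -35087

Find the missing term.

Using the last 6 terms:
Δ: -3092, -4278, -5722, -7448, -9480
Δ²: -1186, -1444, -1726, -2032
Δ³: -258, -282, -306
Δ⁴: -24, -24
Constant fourth difference = -24.
Extend backward: -258 + 24 = -234;  -1186 + 234 = -952;  -3092 + 952 = -2140;  -5067 + 2140 = -2927

-2927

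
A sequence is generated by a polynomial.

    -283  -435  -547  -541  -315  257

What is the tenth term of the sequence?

9365

D1: -152, -112, 6, 226, 572
D2: 40, 118, 220, 346
D3: 78, 102, 126
D4: 24, 24
Fourth differences constant at 24.
126 + 24 = 150;  346 + 150 = 496;  572 + 496 = 1068;  257 + 1068 = 1325
150 + 24 = 174;  496 + 174 = 670;  1068 + 670 = 1738;  1325 + 1738 = 3063
174 + 24 = 198;  670 + 198 = 868;  1738 + 868 = 2606;  3063 + 2606 = 5669
198 + 24 = 222;  868 + 222 = 1090;  2606 + 1090 = 3696;  5669 + 3696 = 9365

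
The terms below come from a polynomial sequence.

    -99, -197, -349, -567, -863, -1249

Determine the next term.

-1737

D1: -98, -152, -218, -296, -386
D2: -54, -66, -78, -90
D3: -12, -12, -12
The third differences are constant (-12).
-90 − 12 = -102;  -386 − 102 = -488;  -1249 − 488 = -1737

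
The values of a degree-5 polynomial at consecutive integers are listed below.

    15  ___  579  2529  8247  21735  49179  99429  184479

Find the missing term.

Using the last 7 terms:
Δ: 1950, 5718, 13488, 27444, 50250, 85050
Δ²: 3768, 7770, 13956, 22806, 34800
Δ³: 4002, 6186, 8850, 11994
Δ⁴: 2184, 2664, 3144
Δ⁵: 480, 480
Constant fifth difference = 480.
Extend backward: 2184 − 480 = 1704;  4002 − 1704 = 2298;  3768 − 2298 = 1470;  1950 − 1470 = 480;  579 − 480 = 99

99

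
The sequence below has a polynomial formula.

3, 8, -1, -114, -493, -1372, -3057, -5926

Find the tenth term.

Δ: 5 , -9 , -113 , -379 , -879 , -1685 , -2869
Δ²: -14 , -104 , -266 , -500 , -806 , -1184
Δ³: -90 , -162 , -234 , -306 , -378
Δ⁴: -72 , -72 , -72 , -72
Fourth differences constant at -72.
-378 − 72 = -450;  -1184 − 450 = -1634;  -2869 − 1634 = -4503;  -5926 − 4503 = -10429
-450 − 72 = -522;  -1634 − 522 = -2156;  -4503 − 2156 = -6659;  -10429 − 6659 = -17088

-17088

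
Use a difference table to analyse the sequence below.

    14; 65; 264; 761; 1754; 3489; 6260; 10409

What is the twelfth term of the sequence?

49305

D1: 51, 199, 497, 993, 1735, 2771, 4149
D2: 148, 298, 496, 742, 1036, 1378
D3: 150, 198, 246, 294, 342
D4: 48, 48, 48, 48
Fourth differences constant at 48.
342 + 48 = 390;  1378 + 390 = 1768;  4149 + 1768 = 5917;  10409 + 5917 = 16326
390 + 48 = 438;  1768 + 438 = 2206;  5917 + 2206 = 8123;  16326 + 8123 = 24449
438 + 48 = 486;  2206 + 486 = 2692;  8123 + 2692 = 10815;  24449 + 10815 = 35264
486 + 48 = 534;  2692 + 534 = 3226;  10815 + 3226 = 14041;  35264 + 14041 = 49305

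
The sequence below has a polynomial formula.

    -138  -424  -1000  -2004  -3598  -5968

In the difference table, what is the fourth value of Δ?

D1: -286, -576, -1004, -1594, -2370
D2: -290, -428, -590, -776
D3: -138, -162, -186
D4: -24, -24

-1594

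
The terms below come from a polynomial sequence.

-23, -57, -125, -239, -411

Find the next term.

-34, -68, -114, -172
-34, -46, -58
-12, -12
Constant third difference = -12, so extend:
-58 − 12 = -70;  -172 − 70 = -242;  -411 − 242 = -653

-653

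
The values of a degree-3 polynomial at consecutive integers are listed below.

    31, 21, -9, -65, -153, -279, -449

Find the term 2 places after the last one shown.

-945

D1: -10  -30  -56  -88  -126  -170
D2: -20  -26  -32  -38  -44
D3: -6  -6  -6  -6
Third differences constant at -6.
-44 − 6 = -50;  -170 − 50 = -220;  -449 − 220 = -669
-50 − 6 = -56;  -220 − 56 = -276;  -669 − 276 = -945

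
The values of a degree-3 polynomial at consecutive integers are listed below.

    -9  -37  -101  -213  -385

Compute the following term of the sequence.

D1: -28  -64  -112  -172
D2: -36  -48  -60
D3: -12  -12
Constant third difference = -12, so extend:
-60 − 12 = -72;  -172 − 72 = -244;  -385 − 244 = -629

-629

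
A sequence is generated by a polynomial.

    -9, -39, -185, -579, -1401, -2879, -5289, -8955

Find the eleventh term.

Δ: -30  -146  -394  -822  -1478  -2410  -3666
Δ²: -116  -248  -428  -656  -932  -1256
Δ³: -132  -180  -228  -276  -324
Δ⁴: -48  -48  -48  -48
Constant fourth difference = -48, so extend:
-324 − 48 = -372;  -1256 − 372 = -1628;  -3666 − 1628 = -5294;  -8955 − 5294 = -14249
-372 − 48 = -420;  -1628 − 420 = -2048;  -5294 − 2048 = -7342;  -14249 − 7342 = -21591
-420 − 48 = -468;  -2048 − 468 = -2516;  -7342 − 2516 = -9858;  -21591 − 9858 = -31449

-31449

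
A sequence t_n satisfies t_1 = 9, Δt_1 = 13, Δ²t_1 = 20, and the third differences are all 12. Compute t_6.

394

Build the table forward from the leading diagonal:
Third differences: 12, 12, 12, 12, 12, 12
Second differences: 20, 32, 44, 56, 68, 80
First differences: 13, 33, 65, 109, 165, 233
t: 9, 22, 55, 120, 229, 394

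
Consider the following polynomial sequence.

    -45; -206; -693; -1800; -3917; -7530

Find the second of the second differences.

-620

D1: -161, -487, -1107, -2117, -3613
D2: -326, -620, -1010, -1496
D3: -294, -390, -486
D4: -96, -96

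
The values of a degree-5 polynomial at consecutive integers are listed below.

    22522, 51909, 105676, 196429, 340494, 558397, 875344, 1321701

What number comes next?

1933474

29387, 53767, 90753, 144065, 217903, 316947, 446357
24380, 36986, 53312, 73838, 99044, 129410
12606, 16326, 20526, 25206, 30366
3720, 4200, 4680, 5160
480, 480, 480
The fifth differences are constant (480).
5160 + 480 = 5640;  30366 + 5640 = 36006;  129410 + 36006 = 165416;  446357 + 165416 = 611773;  1321701 + 611773 = 1933474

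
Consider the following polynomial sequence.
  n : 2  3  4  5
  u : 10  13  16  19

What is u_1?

7

D1: 3, 3, 3
The first differences are constant at 3.
Work back: 10 − 3 = 7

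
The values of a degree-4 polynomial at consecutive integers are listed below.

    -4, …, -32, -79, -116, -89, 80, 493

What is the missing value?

-5

Using the last 6 terms:
First differences: -47, -37, 27, 169, 413
Second differences: 10, 64, 142, 244
Third differences: 54, 78, 102
Fourth differences: 24, 24
Constant fourth difference = 24.
Extend backward: 54 − 24 = 30;  10 − 30 = -20;  -47 + 20 = -27;  -32 + 27 = -5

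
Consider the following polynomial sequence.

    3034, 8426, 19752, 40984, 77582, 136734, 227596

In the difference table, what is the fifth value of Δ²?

31710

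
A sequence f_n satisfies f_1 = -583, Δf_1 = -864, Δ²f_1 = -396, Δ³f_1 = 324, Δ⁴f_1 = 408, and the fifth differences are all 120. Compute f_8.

13193

Build the table forward from the leading diagonal:
Δ⁵: 120, 120, 120, 120, 120, 120, 120, 120
Δ⁴: 408, 528, 648, 768, 888, 1008, 1128, 1248
Δ³: 324, 732, 1260, 1908, 2676, 3564, 4572, 5700
Δ²: -396, -72, 660, 1920, 3828, 6504, 10068, 14640
Δ: -864, -1260, -1332, -672, 1248, 5076, 11580, 21648
f: -583, -1447, -2707, -4039, -4711, -3463, 1613, 13193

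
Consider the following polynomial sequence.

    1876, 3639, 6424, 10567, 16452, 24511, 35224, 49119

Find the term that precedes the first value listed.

847

1763  2785  4143  5885  8059  10713  13895
1022  1358  1742  2174  2654  3182
336  384  432  480  528
48  48  48  48
The fourth differences are constant at 48.
Work back: 336 − 48 = 288;  1022 − 288 = 734;  1763 − 734 = 1029;  1876 − 1029 = 847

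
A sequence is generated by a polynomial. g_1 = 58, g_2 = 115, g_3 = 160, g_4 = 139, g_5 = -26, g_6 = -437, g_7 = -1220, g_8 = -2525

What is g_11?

D1: 57, 45, -21, -165, -411, -783, -1305
D2: -12, -66, -144, -246, -372, -522
D3: -54, -78, -102, -126, -150
D4: -24, -24, -24, -24
Fourth differences constant at -24.
-150 − 24 = -174;  -522 − 174 = -696;  -1305 − 696 = -2001;  -2525 − 2001 = -4526
-174 − 24 = -198;  -696 − 198 = -894;  -2001 − 894 = -2895;  -4526 − 2895 = -7421
-198 − 24 = -222;  -894 − 222 = -1116;  -2895 − 1116 = -4011;  -7421 − 4011 = -11432

-11432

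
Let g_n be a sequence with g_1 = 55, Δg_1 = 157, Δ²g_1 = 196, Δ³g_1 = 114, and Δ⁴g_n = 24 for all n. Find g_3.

565

Build the table forward from the leading diagonal:
Δ⁴: 24  24  24
Δ³: 114  138  162
Δ²: 196  310  448
Δ: 157  353  663
g: 55  212  565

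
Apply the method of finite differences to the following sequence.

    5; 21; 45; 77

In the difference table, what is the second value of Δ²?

8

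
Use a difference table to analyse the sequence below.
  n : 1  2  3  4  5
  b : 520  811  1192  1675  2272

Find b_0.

Δ: 291  381  483  597
Δ²: 90  102  114
Δ³: 12  12
The third differences are constant at 12.
Work back: 90 − 12 = 78;  291 − 78 = 213;  520 − 213 = 307

307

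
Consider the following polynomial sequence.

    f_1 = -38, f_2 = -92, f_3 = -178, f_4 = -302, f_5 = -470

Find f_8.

D1: -54, -86, -124, -168
D2: -32, -38, -44
D3: -6, -6
Third differences constant at -6.
-44 − 6 = -50;  -168 − 50 = -218;  -470 − 218 = -688
-50 − 6 = -56;  -218 − 56 = -274;  -688 − 274 = -962
-56 − 6 = -62;  -274 − 62 = -336;  -962 − 336 = -1298

-1298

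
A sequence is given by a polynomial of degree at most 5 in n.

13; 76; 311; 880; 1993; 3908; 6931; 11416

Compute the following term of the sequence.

17765

D1: 63 , 235 , 569 , 1113 , 1915 , 3023 , 4485
D2: 172 , 334 , 544 , 802 , 1108 , 1462
D3: 162 , 210 , 258 , 306 , 354
D4: 48 , 48 , 48 , 48
The fourth differences are constant (48).
354 + 48 = 402;  1462 + 402 = 1864;  4485 + 1864 = 6349;  11416 + 6349 = 17765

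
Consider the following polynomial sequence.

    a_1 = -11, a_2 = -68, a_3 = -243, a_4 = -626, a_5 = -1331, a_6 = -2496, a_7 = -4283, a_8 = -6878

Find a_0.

First differences: -57, -175, -383, -705, -1165, -1787, -2595
Second differences: -118, -208, -322, -460, -622, -808
Third differences: -90, -114, -138, -162, -186
Fourth differences: -24, -24, -24, -24
The fourth differences are constant at -24.
Work back: -90 + 24 = -66;  -118 + 66 = -52;  -57 + 52 = -5;  -11 + 5 = -6

-6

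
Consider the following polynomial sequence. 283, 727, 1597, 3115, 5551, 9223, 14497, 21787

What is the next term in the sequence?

31555

D1: 444, 870, 1518, 2436, 3672, 5274, 7290
D2: 426, 648, 918, 1236, 1602, 2016
D3: 222, 270, 318, 366, 414
D4: 48, 48, 48, 48
The fourth differences are constant (48).
414 + 48 = 462;  2016 + 462 = 2478;  7290 + 2478 = 9768;  21787 + 9768 = 31555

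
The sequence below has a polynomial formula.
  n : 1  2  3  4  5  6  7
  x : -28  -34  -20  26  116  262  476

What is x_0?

-14

First differences: -6  14  46  90  146  214
Second differences: 20  32  44  56  68
Third differences: 12  12  12  12
The third differences are constant at 12.
Work back: 20 − 12 = 8;  -6 − 8 = -14;  -28 + 14 = -14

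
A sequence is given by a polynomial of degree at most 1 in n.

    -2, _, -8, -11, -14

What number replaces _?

Using the last 3 terms:
First differences: -3  -3
Constant first difference = -3.
Extend backward: -8 + 3 = -5

-5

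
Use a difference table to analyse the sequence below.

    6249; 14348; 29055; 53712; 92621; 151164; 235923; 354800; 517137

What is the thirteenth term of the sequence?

1845045

Δ: 8099  14707  24657  38909  58543  84759  118877  162337
Δ²: 6608  9950  14252  19634  26216  34118  43460
Δ³: 3342  4302  5382  6582  7902  9342
Δ⁴: 960  1080  1200  1320  1440
Δ⁵: 120  120  120  120
Fifth differences constant at 120.
1440 + 120 = 1560;  9342 + 1560 = 10902;  43460 + 10902 = 54362;  162337 + 54362 = 216699;  517137 + 216699 = 733836
1560 + 120 = 1680;  10902 + 1680 = 12582;  54362 + 12582 = 66944;  216699 + 66944 = 283643;  733836 + 283643 = 1017479
1680 + 120 = 1800;  12582 + 1800 = 14382;  66944 + 14382 = 81326;  283643 + 81326 = 364969;  1017479 + 364969 = 1382448
1800 + 120 = 1920;  14382 + 1920 = 16302;  81326 + 16302 = 97628;  364969 + 97628 = 462597;  1382448 + 462597 = 1845045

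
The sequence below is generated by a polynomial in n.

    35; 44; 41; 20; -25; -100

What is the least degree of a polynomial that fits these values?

3

9, -3, -21, -45, -75
-12, -18, -24, -30
-6, -6, -6
The third differences are constant, so the polynomial has degree 3.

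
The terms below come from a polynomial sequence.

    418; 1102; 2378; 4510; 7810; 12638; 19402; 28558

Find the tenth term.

56110

First differences: 684, 1276, 2132, 3300, 4828, 6764, 9156
Second differences: 592, 856, 1168, 1528, 1936, 2392
Third differences: 264, 312, 360, 408, 456
Fourth differences: 48, 48, 48, 48
Fourth differences constant at 48.
456 + 48 = 504;  2392 + 504 = 2896;  9156 + 2896 = 12052;  28558 + 12052 = 40610
504 + 48 = 552;  2896 + 552 = 3448;  12052 + 3448 = 15500;  40610 + 15500 = 56110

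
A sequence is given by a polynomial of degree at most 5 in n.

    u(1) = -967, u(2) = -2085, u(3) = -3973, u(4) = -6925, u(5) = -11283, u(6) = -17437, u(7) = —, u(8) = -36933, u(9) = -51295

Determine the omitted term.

-25825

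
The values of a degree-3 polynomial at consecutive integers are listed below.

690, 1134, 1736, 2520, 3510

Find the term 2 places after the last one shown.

6204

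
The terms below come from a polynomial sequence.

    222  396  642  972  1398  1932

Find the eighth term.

Δ: 174, 246, 330, 426, 534
Δ²: 72, 84, 96, 108
Δ³: 12, 12, 12
Constant third difference = 12, so extend:
108 + 12 = 120;  534 + 120 = 654;  1932 + 654 = 2586
120 + 12 = 132;  654 + 132 = 786;  2586 + 786 = 3372

3372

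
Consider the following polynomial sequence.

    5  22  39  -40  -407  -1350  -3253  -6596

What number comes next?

Δ: 17, 17, -79, -367, -943, -1903, -3343
Δ²: 0, -96, -288, -576, -960, -1440
Δ³: -96, -192, -288, -384, -480
Δ⁴: -96, -96, -96, -96
Constant fourth difference = -96, so extend:
-480 − 96 = -576;  -1440 − 576 = -2016;  -3343 − 2016 = -5359;  -6596 − 5359 = -11955

-11955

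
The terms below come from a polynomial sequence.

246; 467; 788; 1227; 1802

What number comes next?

2531

Δ: 221  321  439  575
Δ²: 100  118  136
Δ³: 18  18
Third differences constant at 18.
136 + 18 = 154;  575 + 154 = 729;  1802 + 729 = 2531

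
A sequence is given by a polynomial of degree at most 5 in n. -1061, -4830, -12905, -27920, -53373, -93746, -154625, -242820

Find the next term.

First differences: -3769 , -8075 , -15015 , -25453 , -40373 , -60879 , -88195
Second differences: -4306 , -6940 , -10438 , -14920 , -20506 , -27316
Third differences: -2634 , -3498 , -4482 , -5586 , -6810
Fourth differences: -864 , -984 , -1104 , -1224
Fifth differences: -120 , -120 , -120
Fifth differences constant at -120.
-1224 − 120 = -1344;  -6810 − 1344 = -8154;  -27316 − 8154 = -35470;  -88195 − 35470 = -123665;  -242820 − 123665 = -366485

-366485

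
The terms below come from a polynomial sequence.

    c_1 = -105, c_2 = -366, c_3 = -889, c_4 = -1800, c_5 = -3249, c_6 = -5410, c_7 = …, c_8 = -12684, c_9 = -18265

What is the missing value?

-8481

Using the first 6 terms:
-261  -523  -911  -1449  -2161
-262  -388  -538  -712
-126  -150  -174
-24  -24
Constant fourth difference = -24.
Extend forward: -174 − 24 = -198;  -712 − 198 = -910;  -2161 − 910 = -3071;  -5410 − 3071 = -8481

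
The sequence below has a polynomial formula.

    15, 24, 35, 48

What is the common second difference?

D1: 9, 11, 13
D2: 2, 2

2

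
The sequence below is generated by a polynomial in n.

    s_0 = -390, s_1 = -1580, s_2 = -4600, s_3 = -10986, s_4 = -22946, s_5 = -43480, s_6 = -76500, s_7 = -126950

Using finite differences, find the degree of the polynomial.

5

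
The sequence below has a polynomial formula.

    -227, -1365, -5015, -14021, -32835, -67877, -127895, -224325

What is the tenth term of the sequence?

-587765

First differences: -1138 , -3650 , -9006 , -18814 , -35042 , -60018 , -96430
Second differences: -2512 , -5356 , -9808 , -16228 , -24976 , -36412
Third differences: -2844 , -4452 , -6420 , -8748 , -11436
Fourth differences: -1608 , -1968 , -2328 , -2688
Fifth differences: -360 , -360 , -360
Fifth differences constant at -360.
-2688 − 360 = -3048;  -11436 − 3048 = -14484;  -36412 − 14484 = -50896;  -96430 − 50896 = -147326;  -224325 − 147326 = -371651
-3048 − 360 = -3408;  -14484 − 3408 = -17892;  -50896 − 17892 = -68788;  -147326 − 68788 = -216114;  -371651 − 216114 = -587765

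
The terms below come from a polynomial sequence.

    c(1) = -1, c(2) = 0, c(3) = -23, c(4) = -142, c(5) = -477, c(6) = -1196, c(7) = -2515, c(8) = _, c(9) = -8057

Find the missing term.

Using the first 7 terms:
Δ: 1  -23  -119  -335  -719  -1319
Δ²: -24  -96  -216  -384  -600
Δ³: -72  -120  -168  -216
Δ⁴: -48  -48  -48
Constant fourth difference = -48.
Extend forward: -216 − 48 = -264;  -600 − 264 = -864;  -1319 − 864 = -2183;  -2515 − 2183 = -4698

-4698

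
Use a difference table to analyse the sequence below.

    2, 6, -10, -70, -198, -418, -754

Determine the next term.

-1230

4 , -16 , -60 , -128 , -220 , -336
-20 , -44 , -68 , -92 , -116
-24 , -24 , -24 , -24
The third differences are constant (-24).
-116 − 24 = -140;  -336 − 140 = -476;  -754 − 476 = -1230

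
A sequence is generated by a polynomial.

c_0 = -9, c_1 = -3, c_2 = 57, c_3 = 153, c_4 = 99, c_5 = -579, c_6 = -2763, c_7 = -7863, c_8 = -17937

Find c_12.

Δ: 6  60  96  -54  -678  -2184  -5100  -10074
Δ²: 54  36  -150  -624  -1506  -2916  -4974
Δ³: -18  -186  -474  -882  -1410  -2058
Δ⁴: -168  -288  -408  -528  -648
Δ⁵: -120  -120  -120  -120
Fifth differences constant at -120.
-648 − 120 = -768;  -2058 − 768 = -2826;  -4974 − 2826 = -7800;  -10074 − 7800 = -17874;  -17937 − 17874 = -35811
-768 − 120 = -888;  -2826 − 888 = -3714;  -7800 − 3714 = -11514;  -17874 − 11514 = -29388;  -35811 − 29388 = -65199
-888 − 120 = -1008;  -3714 − 1008 = -4722;  -11514 − 4722 = -16236;  -29388 − 16236 = -45624;  -65199 − 45624 = -110823
-1008 − 120 = -1128;  -4722 − 1128 = -5850;  -16236 − 5850 = -22086;  -45624 − 22086 = -67710;  -110823 − 67710 = -178533

-178533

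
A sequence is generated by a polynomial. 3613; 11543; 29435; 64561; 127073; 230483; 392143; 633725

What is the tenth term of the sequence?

7930  17892  35126  62512  103410  161660  241582
9962  17234  27386  40898  58250  79922
7272  10152  13512  17352  21672
2880  3360  3840  4320
480  480  480
The fifth differences are constant (480).
4320 + 480 = 4800;  21672 + 4800 = 26472;  79922 + 26472 = 106394;  241582 + 106394 = 347976;  633725 + 347976 = 981701
4800 + 480 = 5280;  26472 + 5280 = 31752;  106394 + 31752 = 138146;  347976 + 138146 = 486122;  981701 + 486122 = 1467823

1467823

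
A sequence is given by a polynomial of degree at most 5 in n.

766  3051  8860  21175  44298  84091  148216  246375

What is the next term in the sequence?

390550

First differences: 2285, 5809, 12315, 23123, 39793, 64125, 98159
Second differences: 3524, 6506, 10808, 16670, 24332, 34034
Third differences: 2982, 4302, 5862, 7662, 9702
Fourth differences: 1320, 1560, 1800, 2040
Fifth differences: 240, 240, 240
Fifth differences constant at 240.
2040 + 240 = 2280;  9702 + 2280 = 11982;  34034 + 11982 = 46016;  98159 + 46016 = 144175;  246375 + 144175 = 390550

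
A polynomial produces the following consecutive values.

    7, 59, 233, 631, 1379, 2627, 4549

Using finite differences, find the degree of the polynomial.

52, 174, 398, 748, 1248, 1922
122, 224, 350, 500, 674
102, 126, 150, 174
24, 24, 24
The fourth differences are constant, so the polynomial has degree 4.

4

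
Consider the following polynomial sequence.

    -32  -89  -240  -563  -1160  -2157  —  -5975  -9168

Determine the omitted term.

-3704

Using the first 6 terms:
D1: -57  -151  -323  -597  -997
D2: -94  -172  -274  -400
D3: -78  -102  -126
D4: -24  -24
Constant fourth difference = -24.
Extend forward: -126 − 24 = -150;  -400 − 150 = -550;  -997 − 550 = -1547;  -2157 − 1547 = -3704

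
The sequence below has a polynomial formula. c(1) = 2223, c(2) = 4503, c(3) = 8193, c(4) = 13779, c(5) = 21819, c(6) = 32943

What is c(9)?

92199

First differences: 2280  3690  5586  8040  11124
Second differences: 1410  1896  2454  3084
Third differences: 486  558  630
Fourth differences: 72  72
The fourth differences are constant (72).
630 + 72 = 702;  3084 + 702 = 3786;  11124 + 3786 = 14910;  32943 + 14910 = 47853
702 + 72 = 774;  3786 + 774 = 4560;  14910 + 4560 = 19470;  47853 + 19470 = 67323
774 + 72 = 846;  4560 + 846 = 5406;  19470 + 5406 = 24876;  67323 + 24876 = 92199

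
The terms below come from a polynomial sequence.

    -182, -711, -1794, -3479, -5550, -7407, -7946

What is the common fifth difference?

120

First differences: -529, -1083, -1685, -2071, -1857, -539
Second differences: -554, -602, -386, 214, 1318
Third differences: -48, 216, 600, 1104
Fourth differences: 264, 384, 504
Fifth differences: 120, 120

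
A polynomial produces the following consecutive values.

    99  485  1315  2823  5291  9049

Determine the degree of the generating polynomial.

4

D1: 386, 830, 1508, 2468, 3758
D2: 444, 678, 960, 1290
D3: 234, 282, 330
D4: 48, 48
The fourth differences are constant, so the polynomial has degree 4.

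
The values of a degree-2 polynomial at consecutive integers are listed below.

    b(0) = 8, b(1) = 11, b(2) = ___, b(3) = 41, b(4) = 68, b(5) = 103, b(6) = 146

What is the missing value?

Using the last 4 terms:
D1: 27, 35, 43
D2: 8, 8
Constant second difference = 8.
Extend backward: 27 − 8 = 19;  41 − 19 = 22

22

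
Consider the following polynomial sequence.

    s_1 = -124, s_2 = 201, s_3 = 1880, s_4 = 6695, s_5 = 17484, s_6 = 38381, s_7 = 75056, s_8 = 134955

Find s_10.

364529

D1: 325, 1679, 4815, 10789, 20897, 36675, 59899
D2: 1354, 3136, 5974, 10108, 15778, 23224
D3: 1782, 2838, 4134, 5670, 7446
D4: 1056, 1296, 1536, 1776
D5: 240, 240, 240
Constant fifth difference = 240, so extend:
1776 + 240 = 2016;  7446 + 2016 = 9462;  23224 + 9462 = 32686;  59899 + 32686 = 92585;  134955 + 92585 = 227540
2016 + 240 = 2256;  9462 + 2256 = 11718;  32686 + 11718 = 44404;  92585 + 44404 = 136989;  227540 + 136989 = 364529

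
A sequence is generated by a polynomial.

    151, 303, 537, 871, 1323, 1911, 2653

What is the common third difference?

Δ: 152, 234, 334, 452, 588, 742
Δ²: 82, 100, 118, 136, 154
Δ³: 18, 18, 18, 18

18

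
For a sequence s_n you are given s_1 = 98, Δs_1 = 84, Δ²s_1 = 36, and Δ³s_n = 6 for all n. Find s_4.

464

Build the table forward from the leading diagonal:
Δ³: 6  6  6  6
Δ²: 36  42  48  54
Δ: 84  120  162  210
s: 98  182  302  464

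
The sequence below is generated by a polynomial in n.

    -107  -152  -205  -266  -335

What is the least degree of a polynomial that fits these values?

2

D1: -45, -53, -61, -69
D2: -8, -8, -8
The second differences are constant, so the polynomial has degree 2.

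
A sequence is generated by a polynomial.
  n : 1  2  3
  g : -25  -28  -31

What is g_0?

-3  -3
The first differences are constant at -3.
Work back: -25 + 3 = -22

-22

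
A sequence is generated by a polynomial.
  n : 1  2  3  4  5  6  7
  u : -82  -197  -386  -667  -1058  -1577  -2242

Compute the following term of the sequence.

-3071

Δ: -115, -189, -281, -391, -519, -665
Δ²: -74, -92, -110, -128, -146
Δ³: -18, -18, -18, -18
Constant third difference = -18, so extend:
-146 − 18 = -164;  -665 − 164 = -829;  -2242 − 829 = -3071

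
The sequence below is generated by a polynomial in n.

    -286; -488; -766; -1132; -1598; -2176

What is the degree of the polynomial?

D1: -202, -278, -366, -466, -578
D2: -76, -88, -100, -112
D3: -12, -12, -12
The third differences are constant, so the polynomial has degree 3.

3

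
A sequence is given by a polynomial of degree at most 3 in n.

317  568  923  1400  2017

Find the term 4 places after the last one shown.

D1: 251  355  477  617
D2: 104  122  140
D3: 18  18
The third differences are constant (18).
140 + 18 = 158;  617 + 158 = 775;  2017 + 775 = 2792
158 + 18 = 176;  775 + 176 = 951;  2792 + 951 = 3743
176 + 18 = 194;  951 + 194 = 1145;  3743 + 1145 = 4888
194 + 18 = 212;  1145 + 212 = 1357;  4888 + 1357 = 6245

6245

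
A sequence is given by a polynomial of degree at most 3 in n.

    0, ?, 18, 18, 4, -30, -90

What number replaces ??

10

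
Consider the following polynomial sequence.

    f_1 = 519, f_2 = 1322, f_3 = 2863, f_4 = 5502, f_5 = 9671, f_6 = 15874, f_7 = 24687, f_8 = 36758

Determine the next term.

First differences: 803, 1541, 2639, 4169, 6203, 8813, 12071
Second differences: 738, 1098, 1530, 2034, 2610, 3258
Third differences: 360, 432, 504, 576, 648
Fourth differences: 72, 72, 72, 72
Fourth differences constant at 72.
648 + 72 = 720;  3258 + 720 = 3978;  12071 + 3978 = 16049;  36758 + 16049 = 52807

52807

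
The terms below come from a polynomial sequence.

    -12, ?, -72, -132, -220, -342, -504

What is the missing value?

-34

Using the last 5 terms:
D1: -60  -88  -122  -162
D2: -28  -34  -40
D3: -6  -6
Constant third difference = -6.
Extend backward: -28 + 6 = -22;  -60 + 22 = -38;  -72 + 38 = -34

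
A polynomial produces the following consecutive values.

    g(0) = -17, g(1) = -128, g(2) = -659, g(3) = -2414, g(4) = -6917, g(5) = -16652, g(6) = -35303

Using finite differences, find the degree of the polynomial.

First differences: -111, -531, -1755, -4503, -9735, -18651
Second differences: -420, -1224, -2748, -5232, -8916
Third differences: -804, -1524, -2484, -3684
Fourth differences: -720, -960, -1200
Fifth differences: -240, -240
The fifth differences are constant, so the polynomial has degree 5.

5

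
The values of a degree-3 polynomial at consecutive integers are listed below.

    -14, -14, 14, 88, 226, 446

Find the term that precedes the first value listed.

-4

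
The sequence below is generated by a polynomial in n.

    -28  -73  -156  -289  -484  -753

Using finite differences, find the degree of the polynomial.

3

First differences: -45, -83, -133, -195, -269
Second differences: -38, -50, -62, -74
Third differences: -12, -12, -12
The third differences are constant, so the polynomial has degree 3.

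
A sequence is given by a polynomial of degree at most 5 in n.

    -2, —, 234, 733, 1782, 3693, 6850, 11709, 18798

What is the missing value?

Using the last 7 terms:
D1: 499, 1049, 1911, 3157, 4859, 7089
D2: 550, 862, 1246, 1702, 2230
D3: 312, 384, 456, 528
D4: 72, 72, 72
Constant fourth difference = 72.
Extend backward: 312 − 72 = 240;  550 − 240 = 310;  499 − 310 = 189;  234 − 189 = 45

45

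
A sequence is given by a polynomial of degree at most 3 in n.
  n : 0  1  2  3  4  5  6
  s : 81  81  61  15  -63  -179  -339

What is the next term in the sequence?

-549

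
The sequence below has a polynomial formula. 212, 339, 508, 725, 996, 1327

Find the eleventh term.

4092

Δ: 127  169  217  271  331
Δ²: 42  48  54  60
Δ³: 6  6  6
The third differences are constant (6).
60 + 6 = 66;  331 + 66 = 397;  1327 + 397 = 1724
66 + 6 = 72;  397 + 72 = 469;  1724 + 469 = 2193
72 + 6 = 78;  469 + 78 = 547;  2193 + 547 = 2740
78 + 6 = 84;  547 + 84 = 631;  2740 + 631 = 3371
84 + 6 = 90;  631 + 90 = 721;  3371 + 721 = 4092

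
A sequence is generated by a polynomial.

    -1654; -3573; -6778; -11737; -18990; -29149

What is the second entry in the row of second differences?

-1754

D1: -1919, -3205, -4959, -7253, -10159
D2: -1286, -1754, -2294, -2906
D3: -468, -540, -612
D4: -72, -72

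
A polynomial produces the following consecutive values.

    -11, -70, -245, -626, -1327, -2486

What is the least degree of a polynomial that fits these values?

4

-59, -175, -381, -701, -1159
-116, -206, -320, -458
-90, -114, -138
-24, -24
The fourth differences are constant, so the polynomial has degree 4.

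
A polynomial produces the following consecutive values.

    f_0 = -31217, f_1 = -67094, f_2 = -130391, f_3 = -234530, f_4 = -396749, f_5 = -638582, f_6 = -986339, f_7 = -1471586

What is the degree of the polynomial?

First differences: -35877, -63297, -104139, -162219, -241833, -347757, -485247
Second differences: -27420, -40842, -58080, -79614, -105924, -137490
Third differences: -13422, -17238, -21534, -26310, -31566
Fourth differences: -3816, -4296, -4776, -5256
Fifth differences: -480, -480, -480
The fifth differences are constant, so the polynomial has degree 5.

5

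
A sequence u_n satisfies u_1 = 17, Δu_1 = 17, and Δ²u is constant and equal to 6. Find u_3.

57

Build the table forward from the leading diagonal:
D2: 6  6  6
D1: 17  23  29
u: 17  34  57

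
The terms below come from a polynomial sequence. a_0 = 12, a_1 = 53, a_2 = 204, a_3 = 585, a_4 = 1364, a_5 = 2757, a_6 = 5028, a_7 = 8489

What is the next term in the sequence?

13500

First differences: 41, 151, 381, 779, 1393, 2271, 3461
Second differences: 110, 230, 398, 614, 878, 1190
Third differences: 120, 168, 216, 264, 312
Fourth differences: 48, 48, 48, 48
Fourth differences constant at 48.
312 + 48 = 360;  1190 + 360 = 1550;  3461 + 1550 = 5011;  8489 + 5011 = 13500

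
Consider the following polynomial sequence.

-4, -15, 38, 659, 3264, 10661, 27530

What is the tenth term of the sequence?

Δ: -11, 53, 621, 2605, 7397, 16869
Δ²: 64, 568, 1984, 4792, 9472
Δ³: 504, 1416, 2808, 4680
Δ⁴: 912, 1392, 1872
Δ⁵: 480, 480
The fifth differences are constant (480).
1872 + 480 = 2352;  4680 + 2352 = 7032;  9472 + 7032 = 16504;  16869 + 16504 = 33373;  27530 + 33373 = 60903
2352 + 480 = 2832;  7032 + 2832 = 9864;  16504 + 9864 = 26368;  33373 + 26368 = 59741;  60903 + 59741 = 120644
2832 + 480 = 3312;  9864 + 3312 = 13176;  26368 + 13176 = 39544;  59741 + 39544 = 99285;  120644 + 99285 = 219929

219929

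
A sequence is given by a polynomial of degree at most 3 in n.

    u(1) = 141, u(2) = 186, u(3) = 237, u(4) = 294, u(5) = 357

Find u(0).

First differences: 45  51  57  63
Second differences: 6  6  6
The second differences are constant at 6.
Work back: 45 − 6 = 39;  141 − 39 = 102

102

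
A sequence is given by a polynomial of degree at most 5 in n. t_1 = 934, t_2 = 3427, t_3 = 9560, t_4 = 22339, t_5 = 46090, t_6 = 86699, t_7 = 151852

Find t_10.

603475

First differences: 2493, 6133, 12779, 23751, 40609, 65153
Second differences: 3640, 6646, 10972, 16858, 24544
Third differences: 3006, 4326, 5886, 7686
Fourth differences: 1320, 1560, 1800
Fifth differences: 240, 240
Constant fifth difference = 240, so extend:
1800 + 240 = 2040;  7686 + 2040 = 9726;  24544 + 9726 = 34270;  65153 + 34270 = 99423;  151852 + 99423 = 251275
2040 + 240 = 2280;  9726 + 2280 = 12006;  34270 + 12006 = 46276;  99423 + 46276 = 145699;  251275 + 145699 = 396974
2280 + 240 = 2520;  12006 + 2520 = 14526;  46276 + 14526 = 60802;  145699 + 60802 = 206501;  396974 + 206501 = 603475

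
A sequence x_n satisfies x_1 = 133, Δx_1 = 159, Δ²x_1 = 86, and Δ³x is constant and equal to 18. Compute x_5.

1357

Build the table forward from the leading diagonal:
D3: 18, 18, 18, 18, 18
D2: 86, 104, 122, 140, 158
D1: 159, 245, 349, 471, 611
x: 133, 292, 537, 886, 1357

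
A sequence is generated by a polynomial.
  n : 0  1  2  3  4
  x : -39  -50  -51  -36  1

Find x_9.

726

First differences: -11, -1, 15, 37
Second differences: 10, 16, 22
Third differences: 6, 6
The third differences are constant (6).
22 + 6 = 28;  37 + 28 = 65;  1 + 65 = 66
28 + 6 = 34;  65 + 34 = 99;  66 + 99 = 165
34 + 6 = 40;  99 + 40 = 139;  165 + 139 = 304
40 + 6 = 46;  139 + 46 = 185;  304 + 185 = 489
46 + 6 = 52;  185 + 52 = 237;  489 + 237 = 726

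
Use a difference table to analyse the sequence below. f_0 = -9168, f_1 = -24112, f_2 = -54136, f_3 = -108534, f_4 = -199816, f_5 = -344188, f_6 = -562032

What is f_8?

-1323424

First differences: -14944  -30024  -54398  -91282  -144372  -217844
Second differences: -15080  -24374  -36884  -53090  -73472
Third differences: -9294  -12510  -16206  -20382
Fourth differences: -3216  -3696  -4176
Fifth differences: -480  -480
Fifth differences constant at -480.
-4176 − 480 = -4656;  -20382 − 4656 = -25038;  -73472 − 25038 = -98510;  -217844 − 98510 = -316354;  -562032 − 316354 = -878386
-4656 − 480 = -5136;  -25038 − 5136 = -30174;  -98510 − 30174 = -128684;  -316354 − 128684 = -445038;  -878386 − 445038 = -1323424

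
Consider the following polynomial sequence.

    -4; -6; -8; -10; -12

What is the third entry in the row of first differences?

-2

First differences: -2, -2, -2, -2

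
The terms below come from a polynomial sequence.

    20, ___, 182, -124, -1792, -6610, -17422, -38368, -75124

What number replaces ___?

Using the last 7 terms:
-306  -1668  -4818  -10812  -20946  -36756
-1362  -3150  -5994  -10134  -15810
-1788  -2844  -4140  -5676
-1056  -1296  -1536
-240  -240
Constant fifth difference = -240.
Extend backward: -1056 + 240 = -816;  -1788 + 816 = -972;  -1362 + 972 = -390;  -306 + 390 = 84;  182 − 84 = 98

98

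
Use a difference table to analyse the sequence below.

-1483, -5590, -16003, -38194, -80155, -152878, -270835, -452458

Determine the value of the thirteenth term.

-3298363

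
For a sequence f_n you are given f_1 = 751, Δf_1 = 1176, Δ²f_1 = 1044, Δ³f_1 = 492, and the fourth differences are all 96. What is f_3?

4147

Build the table forward from the leading diagonal:
D4: 96, 96, 96
D3: 492, 588, 684
D2: 1044, 1536, 2124
D1: 1176, 2220, 3756
f: 751, 1927, 4147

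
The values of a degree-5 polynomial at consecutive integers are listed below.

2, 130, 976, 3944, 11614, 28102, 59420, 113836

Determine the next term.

Δ: 128 , 846 , 2968 , 7670 , 16488 , 31318 , 54416
Δ²: 718 , 2122 , 4702 , 8818 , 14830 , 23098
Δ³: 1404 , 2580 , 4116 , 6012 , 8268
Δ⁴: 1176 , 1536 , 1896 , 2256
Δ⁵: 360 , 360 , 360
The fifth differences are constant (360).
2256 + 360 = 2616;  8268 + 2616 = 10884;  23098 + 10884 = 33982;  54416 + 33982 = 88398;  113836 + 88398 = 202234

202234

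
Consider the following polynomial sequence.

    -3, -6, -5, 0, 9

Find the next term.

22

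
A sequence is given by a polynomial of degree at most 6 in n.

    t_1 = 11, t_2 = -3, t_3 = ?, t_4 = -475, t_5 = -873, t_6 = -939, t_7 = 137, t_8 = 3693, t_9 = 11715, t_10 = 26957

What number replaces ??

-147

Using the last 7 terms:
D1: -398  -66  1076  3556  8022  15242
D2: 332  1142  2480  4466  7220
D3: 810  1338  1986  2754
D4: 528  648  768
D5: 120  120
Constant fifth difference = 120.
Extend backward: 528 − 120 = 408;  810 − 408 = 402;  332 − 402 = -70;  -398 + 70 = -328;  -475 + 328 = -147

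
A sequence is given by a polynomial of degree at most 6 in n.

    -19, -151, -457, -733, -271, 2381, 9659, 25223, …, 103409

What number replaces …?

Using the first 8 terms:
First differences: -132  -306  -276  462  2652  7278  15564
Second differences: -174  30  738  2190  4626  8286
Third differences: 204  708  1452  2436  3660
Fourth differences: 504  744  984  1224
Fifth differences: 240  240  240
Constant fifth difference = 240.
Extend forward: 1224 + 240 = 1464;  3660 + 1464 = 5124;  8286 + 5124 = 13410;  15564 + 13410 = 28974;  25223 + 28974 = 54197

54197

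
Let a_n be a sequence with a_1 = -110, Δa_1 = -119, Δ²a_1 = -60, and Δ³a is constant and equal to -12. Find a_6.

-1425

Build the table forward from the leading diagonal:
D3: -12, -12, -12, -12, -12, -12
D2: -60, -72, -84, -96, -108, -120
D1: -119, -179, -251, -335, -431, -539
a: -110, -229, -408, -659, -994, -1425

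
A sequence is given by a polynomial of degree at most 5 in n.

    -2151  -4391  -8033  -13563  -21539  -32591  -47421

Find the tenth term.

-122679

D1: -2240  -3642  -5530  -7976  -11052  -14830
D2: -1402  -1888  -2446  -3076  -3778
D3: -486  -558  -630  -702
D4: -72  -72  -72
The fourth differences are constant (-72).
-702 − 72 = -774;  -3778 − 774 = -4552;  -14830 − 4552 = -19382;  -47421 − 19382 = -66803
-774 − 72 = -846;  -4552 − 846 = -5398;  -19382 − 5398 = -24780;  -66803 − 24780 = -91583
-846 − 72 = -918;  -5398 − 918 = -6316;  -24780 − 6316 = -31096;  -91583 − 31096 = -122679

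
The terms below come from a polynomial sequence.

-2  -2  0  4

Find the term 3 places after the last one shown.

28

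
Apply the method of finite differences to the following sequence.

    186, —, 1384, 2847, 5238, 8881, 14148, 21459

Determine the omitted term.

Using the last 6 terms:
First differences: 1463  2391  3643  5267  7311
Second differences: 928  1252  1624  2044
Third differences: 324  372  420
Fourth differences: 48  48
Constant fourth difference = 48.
Extend backward: 324 − 48 = 276;  928 − 276 = 652;  1463 − 652 = 811;  1384 − 811 = 573

573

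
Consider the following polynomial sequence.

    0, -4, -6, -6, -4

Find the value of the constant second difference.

D1: -4, -2, 0, 2
D2: 2, 2, 2

2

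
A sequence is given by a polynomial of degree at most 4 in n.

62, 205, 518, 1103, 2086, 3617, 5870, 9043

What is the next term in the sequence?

13358

First differences: 143, 313, 585, 983, 1531, 2253, 3173
Second differences: 170, 272, 398, 548, 722, 920
Third differences: 102, 126, 150, 174, 198
Fourth differences: 24, 24, 24, 24
The fourth differences are constant (24).
198 + 24 = 222;  920 + 222 = 1142;  3173 + 1142 = 4315;  9043 + 4315 = 13358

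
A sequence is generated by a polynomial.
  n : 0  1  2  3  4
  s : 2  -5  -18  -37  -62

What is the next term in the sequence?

-93

-7, -13, -19, -25
-6, -6, -6
Second differences constant at -6.
-25 − 6 = -31;  -62 − 31 = -93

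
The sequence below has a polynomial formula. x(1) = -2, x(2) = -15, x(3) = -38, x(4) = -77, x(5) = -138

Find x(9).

D1: -13, -23, -39, -61
D2: -10, -16, -22
D3: -6, -6
The third differences are constant (-6).
-22 − 6 = -28;  -61 − 28 = -89;  -138 − 89 = -227
-28 − 6 = -34;  -89 − 34 = -123;  -227 − 123 = -350
-34 − 6 = -40;  -123 − 40 = -163;  -350 − 163 = -513
-40 − 6 = -46;  -163 − 46 = -209;  -513 − 209 = -722

-722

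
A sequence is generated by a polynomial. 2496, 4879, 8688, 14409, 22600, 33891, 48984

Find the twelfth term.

2383 , 3809 , 5721 , 8191 , 11291 , 15093
1426 , 1912 , 2470 , 3100 , 3802
486 , 558 , 630 , 702
72 , 72 , 72
The fourth differences are constant (72).
702 + 72 = 774;  3802 + 774 = 4576;  15093 + 4576 = 19669;  48984 + 19669 = 68653
774 + 72 = 846;  4576 + 846 = 5422;  19669 + 5422 = 25091;  68653 + 25091 = 93744
846 + 72 = 918;  5422 + 918 = 6340;  25091 + 6340 = 31431;  93744 + 31431 = 125175
918 + 72 = 990;  6340 + 990 = 7330;  31431 + 7330 = 38761;  125175 + 38761 = 163936
990 + 72 = 1062;  7330 + 1062 = 8392;  38761 + 8392 = 47153;  163936 + 47153 = 211089

211089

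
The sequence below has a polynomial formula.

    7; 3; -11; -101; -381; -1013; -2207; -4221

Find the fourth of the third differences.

D1: -4, -14, -90, -280, -632, -1194, -2014
D2: -10, -76, -190, -352, -562, -820
D3: -66, -114, -162, -210, -258
D4: -48, -48, -48, -48

-210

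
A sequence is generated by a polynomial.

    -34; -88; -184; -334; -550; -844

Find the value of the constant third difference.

-12

D1: -54, -96, -150, -216, -294
D2: -42, -54, -66, -78
D3: -12, -12, -12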